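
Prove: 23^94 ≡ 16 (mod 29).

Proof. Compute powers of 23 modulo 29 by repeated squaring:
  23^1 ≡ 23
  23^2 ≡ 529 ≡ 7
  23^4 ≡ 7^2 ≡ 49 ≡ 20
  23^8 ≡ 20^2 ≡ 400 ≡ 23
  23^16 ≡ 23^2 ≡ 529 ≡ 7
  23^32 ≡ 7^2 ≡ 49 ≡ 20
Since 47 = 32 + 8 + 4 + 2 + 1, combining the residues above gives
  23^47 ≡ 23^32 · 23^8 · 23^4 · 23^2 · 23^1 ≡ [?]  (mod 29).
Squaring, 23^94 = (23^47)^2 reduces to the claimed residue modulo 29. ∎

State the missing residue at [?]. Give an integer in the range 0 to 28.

25

23^32 · 23^8 · 23^4 · 23^2 · 23^1 ≡ 20 · 23 · 20 · 7 · 23 = 1481200.
1481200 mod 29 = 25, so 23^47 ≡ 25 (mod 29).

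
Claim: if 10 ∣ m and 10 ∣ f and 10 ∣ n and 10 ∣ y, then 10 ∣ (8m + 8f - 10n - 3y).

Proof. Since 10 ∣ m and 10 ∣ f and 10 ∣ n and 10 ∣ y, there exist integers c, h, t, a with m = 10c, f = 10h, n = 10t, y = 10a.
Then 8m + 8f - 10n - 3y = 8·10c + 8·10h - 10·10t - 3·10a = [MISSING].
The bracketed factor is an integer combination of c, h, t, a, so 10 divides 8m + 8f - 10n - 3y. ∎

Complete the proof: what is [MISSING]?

Each term has a factor of 10: 8·10c + 8·10h - 10·10t - 3·10a = 10·(-3a + 8c + 8h - 10t).
Since -3a + 8c + 8h - 10t is an integer, 10 ∣ (8m + 8f - 10n - 3y).

10(-3a + 8c + 8h - 10t)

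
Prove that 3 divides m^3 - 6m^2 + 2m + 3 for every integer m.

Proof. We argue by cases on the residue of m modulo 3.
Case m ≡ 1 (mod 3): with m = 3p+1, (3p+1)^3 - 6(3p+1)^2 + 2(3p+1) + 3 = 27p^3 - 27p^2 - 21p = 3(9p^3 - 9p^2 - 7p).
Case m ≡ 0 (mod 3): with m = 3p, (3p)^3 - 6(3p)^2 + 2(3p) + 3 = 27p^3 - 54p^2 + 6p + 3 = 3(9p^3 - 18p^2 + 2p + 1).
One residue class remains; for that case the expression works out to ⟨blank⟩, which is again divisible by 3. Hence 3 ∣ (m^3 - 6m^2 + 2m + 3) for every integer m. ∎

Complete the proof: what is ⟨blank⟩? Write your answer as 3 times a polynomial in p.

The residues treated are {1, 0}, so the missing case is m ≡ 2 (mod 3); write m = 3p+2.
Then (3p+2)^3 - 6(3p+2)^2 + 2(3p+2) + 3 = 27p^3 - 30p - 9 = 3(9p^3 - 10p - 3).

3(9p^3 - 10p - 3)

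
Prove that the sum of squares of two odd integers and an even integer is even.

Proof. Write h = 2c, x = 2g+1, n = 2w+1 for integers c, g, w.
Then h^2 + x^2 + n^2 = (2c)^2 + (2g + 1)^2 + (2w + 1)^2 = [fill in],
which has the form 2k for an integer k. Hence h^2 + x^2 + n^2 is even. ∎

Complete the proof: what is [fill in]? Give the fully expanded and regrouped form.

Expanding: (2c)^2 + (2g + 1)^2 + (2w + 1)^2 = 4c^2 + 4g^2 + 4g + 4w^2 + 4w + 2.
Every term is even; pulling out the factor of 2 gives 2(2c^2 + 2g^2 + 2g + 2w^2 + 2w + 1).

2(2c^2 + 2g^2 + 2g + 2w^2 + 2w + 1)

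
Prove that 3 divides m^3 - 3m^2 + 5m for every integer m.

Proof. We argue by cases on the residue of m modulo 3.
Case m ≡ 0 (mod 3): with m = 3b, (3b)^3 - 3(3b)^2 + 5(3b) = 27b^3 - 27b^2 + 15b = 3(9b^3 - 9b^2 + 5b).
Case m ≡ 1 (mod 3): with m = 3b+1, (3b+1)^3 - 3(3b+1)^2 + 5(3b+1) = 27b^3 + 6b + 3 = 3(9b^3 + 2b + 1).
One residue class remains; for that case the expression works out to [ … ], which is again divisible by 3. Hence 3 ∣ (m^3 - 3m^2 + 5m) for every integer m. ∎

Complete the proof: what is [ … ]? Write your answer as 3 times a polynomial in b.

3(9b^3 + 9b^2 + 5b + 2)

The residues treated are {0, 1}, so the missing case is m ≡ 2 (mod 3); write m = 3b+2.
Then (3b+2)^3 - 3(3b+2)^2 + 5(3b+2) = 27b^3 + 27b^2 + 15b + 6 = 3(9b^3 + 9b^2 + 5b + 2).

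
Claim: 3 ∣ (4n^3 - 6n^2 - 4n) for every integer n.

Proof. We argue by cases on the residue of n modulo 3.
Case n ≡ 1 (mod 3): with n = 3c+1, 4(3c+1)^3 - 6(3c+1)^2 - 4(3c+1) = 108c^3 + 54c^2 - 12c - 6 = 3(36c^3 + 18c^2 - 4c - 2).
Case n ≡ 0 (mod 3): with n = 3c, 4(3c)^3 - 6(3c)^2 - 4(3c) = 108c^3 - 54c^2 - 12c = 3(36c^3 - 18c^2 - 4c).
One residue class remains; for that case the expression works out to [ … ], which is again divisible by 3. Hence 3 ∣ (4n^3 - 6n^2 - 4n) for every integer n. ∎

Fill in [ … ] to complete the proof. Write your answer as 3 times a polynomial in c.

Only n ≡ 2 (mod 3) is unaccounted for. Put n = 3c+2:
4(3c+2)^3 - 6(3c+2)^2 - 4(3c+2) expands to 108c^3 + 162c^2 + 60c,
and factoring out 3 leaves 3(36c^3 + 54c^2 + 20c).

3(36c^3 + 54c^2 + 20c)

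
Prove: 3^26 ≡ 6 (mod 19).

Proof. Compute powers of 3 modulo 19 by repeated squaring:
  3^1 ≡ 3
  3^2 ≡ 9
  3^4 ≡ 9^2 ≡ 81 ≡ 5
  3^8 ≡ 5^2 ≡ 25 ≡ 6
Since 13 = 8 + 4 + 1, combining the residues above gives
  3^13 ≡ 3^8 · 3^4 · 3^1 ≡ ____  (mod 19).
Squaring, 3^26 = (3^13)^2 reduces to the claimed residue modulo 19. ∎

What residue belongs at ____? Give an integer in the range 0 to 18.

14

Multiply the listed residues: 6 · 5 · 3 = 30 → 90.
Reducing modulo 19: 90 = 4·19 + 14, so 3^13 ≡ 14.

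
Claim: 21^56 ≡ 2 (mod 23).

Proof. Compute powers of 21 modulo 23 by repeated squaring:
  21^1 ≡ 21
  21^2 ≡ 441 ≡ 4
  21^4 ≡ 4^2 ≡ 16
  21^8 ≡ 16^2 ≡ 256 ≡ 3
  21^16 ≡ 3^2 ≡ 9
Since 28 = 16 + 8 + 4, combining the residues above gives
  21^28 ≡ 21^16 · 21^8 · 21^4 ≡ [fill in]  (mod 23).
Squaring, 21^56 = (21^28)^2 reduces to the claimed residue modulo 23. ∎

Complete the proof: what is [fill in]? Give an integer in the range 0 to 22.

Multiply the listed residues: 9 · 3 · 16 = 27 → 432.
Reducing modulo 23: 432 = 18·23 + 18, so 21^28 ≡ 18.

18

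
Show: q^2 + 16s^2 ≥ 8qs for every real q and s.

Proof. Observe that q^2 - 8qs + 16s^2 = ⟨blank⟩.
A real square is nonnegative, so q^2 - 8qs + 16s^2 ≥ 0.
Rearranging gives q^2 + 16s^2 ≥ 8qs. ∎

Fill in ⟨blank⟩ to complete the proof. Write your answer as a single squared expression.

q^2 - 8qs + 16s^2 is a perfect-square trinomial: the outer terms are (q)^2 and (4s)^2, and the cross term is -2·q·4s.
So q^2 - 8qs + 16s^2 = (q - 4s)^2 ≥ 0.

(q - 4s)^2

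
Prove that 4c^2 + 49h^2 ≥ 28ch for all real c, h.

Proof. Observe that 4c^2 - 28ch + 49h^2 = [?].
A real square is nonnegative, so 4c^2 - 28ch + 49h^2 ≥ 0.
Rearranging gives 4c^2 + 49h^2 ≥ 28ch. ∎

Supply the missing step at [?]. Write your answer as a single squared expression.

The leading and trailing coefficients are 2^2 and 7^2, and 28 = 2·2·7, so the trinomial is (2c - 7h)^2.
Hence 4c^2 - 28ch + 49h^2 ≥ 0.

(2c - 7h)^2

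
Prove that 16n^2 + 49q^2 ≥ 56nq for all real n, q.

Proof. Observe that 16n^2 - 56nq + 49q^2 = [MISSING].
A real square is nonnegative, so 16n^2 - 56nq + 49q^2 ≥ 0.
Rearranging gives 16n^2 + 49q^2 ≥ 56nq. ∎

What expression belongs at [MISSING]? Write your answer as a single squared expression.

(4n - 7q)^2

The leading and trailing coefficients are 4^2 and 7^2, and 56 = 2·4·7, so the trinomial is (4n - 7q)^2.
Hence 16n^2 - 56nq + 49q^2 ≥ 0.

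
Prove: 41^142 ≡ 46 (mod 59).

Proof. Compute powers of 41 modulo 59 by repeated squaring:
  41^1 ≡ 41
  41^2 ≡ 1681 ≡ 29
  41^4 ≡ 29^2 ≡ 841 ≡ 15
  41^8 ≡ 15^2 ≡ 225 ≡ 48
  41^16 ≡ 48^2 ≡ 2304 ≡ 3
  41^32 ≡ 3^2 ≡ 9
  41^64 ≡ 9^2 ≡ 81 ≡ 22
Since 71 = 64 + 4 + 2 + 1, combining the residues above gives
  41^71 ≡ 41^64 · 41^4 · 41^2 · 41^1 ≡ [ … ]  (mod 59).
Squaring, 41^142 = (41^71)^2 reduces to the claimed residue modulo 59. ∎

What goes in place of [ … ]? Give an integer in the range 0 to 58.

20

41^64 · 41^4 · 41^2 · 41^1 ≡ 22 · 15 · 29 · 41 = 392370.
392370 mod 59 = 20, so 41^71 ≡ 20 (mod 59).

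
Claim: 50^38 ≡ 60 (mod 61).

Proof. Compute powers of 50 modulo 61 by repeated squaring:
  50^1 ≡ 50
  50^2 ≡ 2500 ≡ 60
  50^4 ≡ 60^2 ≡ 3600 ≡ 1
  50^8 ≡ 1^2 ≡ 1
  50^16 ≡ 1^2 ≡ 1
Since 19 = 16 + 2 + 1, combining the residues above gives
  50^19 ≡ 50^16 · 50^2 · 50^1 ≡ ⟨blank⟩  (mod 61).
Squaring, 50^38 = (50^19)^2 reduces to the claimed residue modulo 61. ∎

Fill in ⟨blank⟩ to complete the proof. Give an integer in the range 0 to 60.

Multiply the listed residues: 1 · 60 · 50 = 60 → 3000.
Reducing modulo 61: 3000 = 49·61 + 11, so 50^19 ≡ 11.

11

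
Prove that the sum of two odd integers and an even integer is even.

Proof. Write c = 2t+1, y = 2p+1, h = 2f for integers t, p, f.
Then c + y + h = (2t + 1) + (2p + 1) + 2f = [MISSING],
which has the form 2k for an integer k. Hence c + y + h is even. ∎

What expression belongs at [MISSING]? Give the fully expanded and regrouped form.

Expanding: (2t + 1) + (2p + 1) + 2f = 2f + 2p + 2t + 2.
Every term is even; pulling out the factor of 2 gives 2(f + p + t + 1).

2(f + p + t + 1)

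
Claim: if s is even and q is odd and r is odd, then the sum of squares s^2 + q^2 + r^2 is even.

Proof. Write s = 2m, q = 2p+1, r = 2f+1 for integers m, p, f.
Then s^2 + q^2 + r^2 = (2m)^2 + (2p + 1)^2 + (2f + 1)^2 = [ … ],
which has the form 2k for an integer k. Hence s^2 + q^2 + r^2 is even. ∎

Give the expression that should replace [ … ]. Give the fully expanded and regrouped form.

2(2f^2 + 2f + 2m^2 + 2p^2 + 2p + 1)

Expanding: (2m)^2 + (2p + 1)^2 + (2f + 1)^2 = 4f^2 + 4f + 4m^2 + 4p^2 + 4p + 2.
Every term is even; pulling out the factor of 2 gives 2(2f^2 + 2f + 2m^2 + 2p^2 + 2p + 1).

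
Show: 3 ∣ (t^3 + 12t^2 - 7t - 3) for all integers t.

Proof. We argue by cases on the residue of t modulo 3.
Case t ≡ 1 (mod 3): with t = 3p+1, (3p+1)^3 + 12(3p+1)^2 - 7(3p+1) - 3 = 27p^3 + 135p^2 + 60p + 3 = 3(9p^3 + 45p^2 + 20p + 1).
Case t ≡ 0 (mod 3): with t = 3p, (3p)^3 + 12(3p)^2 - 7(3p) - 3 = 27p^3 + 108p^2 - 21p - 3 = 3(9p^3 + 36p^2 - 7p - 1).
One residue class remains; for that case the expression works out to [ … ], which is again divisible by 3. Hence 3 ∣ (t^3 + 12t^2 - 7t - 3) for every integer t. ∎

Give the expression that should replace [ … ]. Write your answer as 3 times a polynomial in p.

3(9p^3 + 54p^2 + 53p + 13)

The residues treated are {1, 0}, so the missing case is t ≡ 2 (mod 3); write t = 3p+2.
Then (3p+2)^3 + 12(3p+2)^2 - 7(3p+2) - 3 = 27p^3 + 162p^2 + 159p + 39 = 3(9p^3 + 54p^2 + 53p + 13).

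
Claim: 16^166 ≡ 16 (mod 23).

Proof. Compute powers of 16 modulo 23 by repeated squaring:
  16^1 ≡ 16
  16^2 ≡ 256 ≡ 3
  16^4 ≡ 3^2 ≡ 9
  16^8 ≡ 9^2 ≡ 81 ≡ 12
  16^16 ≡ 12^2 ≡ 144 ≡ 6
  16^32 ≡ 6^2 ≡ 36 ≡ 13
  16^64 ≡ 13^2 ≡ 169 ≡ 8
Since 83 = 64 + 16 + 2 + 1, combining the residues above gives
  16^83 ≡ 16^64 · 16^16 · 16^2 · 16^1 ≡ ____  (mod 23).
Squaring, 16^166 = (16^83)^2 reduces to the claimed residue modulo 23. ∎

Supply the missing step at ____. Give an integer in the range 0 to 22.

4

16^64 · 16^16 · 16^2 · 16^1 ≡ 8 · 6 · 3 · 16 = 2304.
2304 mod 23 = 4, so 16^83 ≡ 4 (mod 23).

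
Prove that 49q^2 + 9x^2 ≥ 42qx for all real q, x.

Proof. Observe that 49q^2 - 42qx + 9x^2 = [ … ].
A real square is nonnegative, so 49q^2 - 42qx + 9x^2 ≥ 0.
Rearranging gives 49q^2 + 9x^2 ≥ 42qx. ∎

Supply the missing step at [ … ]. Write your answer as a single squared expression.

(7q - 3x)^2

The leading and trailing coefficients are 7^2 and 3^2, and 42 = 2·7·3, so the trinomial is (7q - 3x)^2.
Hence 49q^2 - 42qx + 9x^2 ≥ 0.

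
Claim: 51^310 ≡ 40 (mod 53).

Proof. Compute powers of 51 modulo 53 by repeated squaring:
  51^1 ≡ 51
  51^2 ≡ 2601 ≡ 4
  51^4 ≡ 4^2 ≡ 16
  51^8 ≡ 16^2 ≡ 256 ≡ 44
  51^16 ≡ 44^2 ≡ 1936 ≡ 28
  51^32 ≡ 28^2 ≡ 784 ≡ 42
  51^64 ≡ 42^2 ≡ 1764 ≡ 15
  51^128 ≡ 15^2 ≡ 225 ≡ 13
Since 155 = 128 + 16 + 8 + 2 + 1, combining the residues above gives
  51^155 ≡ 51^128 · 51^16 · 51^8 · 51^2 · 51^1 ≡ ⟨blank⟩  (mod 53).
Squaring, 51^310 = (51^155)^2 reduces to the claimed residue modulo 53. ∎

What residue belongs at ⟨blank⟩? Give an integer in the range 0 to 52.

26

Multiply the listed residues: 13 · 28 · 44 · 4 · 51 = 364 → 16016 → 64064 → 3267264.
Reducing modulo 53: 3267264 = 61646·53 + 26, so 51^155 ≡ 26.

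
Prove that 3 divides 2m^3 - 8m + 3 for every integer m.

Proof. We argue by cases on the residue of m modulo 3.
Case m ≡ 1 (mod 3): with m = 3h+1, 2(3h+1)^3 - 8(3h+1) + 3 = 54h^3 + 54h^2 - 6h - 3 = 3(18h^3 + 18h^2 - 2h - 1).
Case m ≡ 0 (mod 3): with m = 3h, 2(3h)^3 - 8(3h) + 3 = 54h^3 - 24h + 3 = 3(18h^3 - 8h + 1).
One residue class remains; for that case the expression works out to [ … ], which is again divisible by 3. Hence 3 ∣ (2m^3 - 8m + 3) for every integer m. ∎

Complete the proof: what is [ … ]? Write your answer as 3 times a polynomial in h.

The residues treated are {1, 0}, so the missing case is m ≡ 2 (mod 3); write m = 3h+2.
Then 2(3h+2)^3 - 8(3h+2) + 3 = 54h^3 + 108h^2 + 48h + 3 = 3(18h^3 + 36h^2 + 16h + 1).

3(18h^3 + 36h^2 + 16h + 1)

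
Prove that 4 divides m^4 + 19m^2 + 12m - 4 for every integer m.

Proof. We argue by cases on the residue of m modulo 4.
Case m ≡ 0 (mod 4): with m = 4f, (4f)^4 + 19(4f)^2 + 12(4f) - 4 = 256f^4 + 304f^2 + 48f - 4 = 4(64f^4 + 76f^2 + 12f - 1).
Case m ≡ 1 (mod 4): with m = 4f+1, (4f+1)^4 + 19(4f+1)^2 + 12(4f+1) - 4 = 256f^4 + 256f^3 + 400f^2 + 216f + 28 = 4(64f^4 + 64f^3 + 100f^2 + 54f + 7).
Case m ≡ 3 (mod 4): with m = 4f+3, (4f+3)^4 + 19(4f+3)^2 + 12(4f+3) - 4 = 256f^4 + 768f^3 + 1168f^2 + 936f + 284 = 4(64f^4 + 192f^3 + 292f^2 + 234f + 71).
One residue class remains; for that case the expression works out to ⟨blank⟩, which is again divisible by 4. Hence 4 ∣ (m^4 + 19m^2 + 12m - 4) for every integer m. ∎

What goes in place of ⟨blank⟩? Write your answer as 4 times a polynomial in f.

4(64f^4 + 128f^3 + 172f^2 + 120f + 28)

The residues treated are {0, 1, 3}, so the missing case is m ≡ 2 (mod 4); write m = 4f+2.
Then (4f+2)^4 + 19(4f+2)^2 + 12(4f+2) - 4 = 256f^4 + 512f^3 + 688f^2 + 480f + 112 = 4(64f^4 + 128f^3 + 172f^2 + 120f + 28).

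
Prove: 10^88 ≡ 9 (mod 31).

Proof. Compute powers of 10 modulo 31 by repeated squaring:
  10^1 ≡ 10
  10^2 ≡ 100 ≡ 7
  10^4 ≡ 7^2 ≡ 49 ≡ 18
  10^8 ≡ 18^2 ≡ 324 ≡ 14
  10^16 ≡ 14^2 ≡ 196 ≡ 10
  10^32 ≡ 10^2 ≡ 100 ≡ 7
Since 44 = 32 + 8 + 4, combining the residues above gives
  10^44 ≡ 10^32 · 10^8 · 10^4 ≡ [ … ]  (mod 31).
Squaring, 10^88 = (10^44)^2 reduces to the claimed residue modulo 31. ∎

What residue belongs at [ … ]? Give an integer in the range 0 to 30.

28

Multiply the listed residues: 7 · 14 · 18 = 98 → 1764.
Reducing modulo 31: 1764 = 56·31 + 28, so 10^44 ≡ 28.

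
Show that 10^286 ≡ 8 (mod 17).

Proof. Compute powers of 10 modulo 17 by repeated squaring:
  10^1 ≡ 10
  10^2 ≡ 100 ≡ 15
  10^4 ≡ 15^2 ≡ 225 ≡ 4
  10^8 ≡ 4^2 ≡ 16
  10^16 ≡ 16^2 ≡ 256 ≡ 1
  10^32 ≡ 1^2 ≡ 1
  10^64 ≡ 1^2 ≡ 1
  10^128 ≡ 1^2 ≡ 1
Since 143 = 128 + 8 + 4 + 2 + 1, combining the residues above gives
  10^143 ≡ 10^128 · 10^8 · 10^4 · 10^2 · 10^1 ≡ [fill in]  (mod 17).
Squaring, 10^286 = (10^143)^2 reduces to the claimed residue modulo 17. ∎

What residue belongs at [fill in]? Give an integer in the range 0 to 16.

Multiply the listed residues: 1 · 16 · 4 · 15 · 10 = 16 → 64 → 960 → 9600.
Reducing modulo 17: 9600 = 564·17 + 12, so 10^143 ≡ 12.

12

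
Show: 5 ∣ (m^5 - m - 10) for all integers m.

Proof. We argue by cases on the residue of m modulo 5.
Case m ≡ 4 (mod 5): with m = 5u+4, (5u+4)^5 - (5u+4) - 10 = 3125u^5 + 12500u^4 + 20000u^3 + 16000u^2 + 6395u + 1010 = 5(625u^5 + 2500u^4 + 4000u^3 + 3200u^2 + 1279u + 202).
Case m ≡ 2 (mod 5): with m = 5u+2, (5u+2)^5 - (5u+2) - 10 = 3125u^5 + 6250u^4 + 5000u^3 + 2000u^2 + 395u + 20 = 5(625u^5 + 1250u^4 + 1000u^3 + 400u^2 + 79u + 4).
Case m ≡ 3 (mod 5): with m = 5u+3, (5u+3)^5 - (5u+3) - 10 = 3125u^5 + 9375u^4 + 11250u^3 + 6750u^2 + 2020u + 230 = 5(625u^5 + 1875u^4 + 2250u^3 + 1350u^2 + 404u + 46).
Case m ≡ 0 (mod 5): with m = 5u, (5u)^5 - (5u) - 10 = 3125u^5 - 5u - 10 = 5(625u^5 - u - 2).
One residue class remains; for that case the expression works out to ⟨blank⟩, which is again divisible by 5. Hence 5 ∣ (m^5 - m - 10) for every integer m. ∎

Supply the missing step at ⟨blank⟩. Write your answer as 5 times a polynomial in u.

The residues treated are {4, 2, 3, 0}, so the missing case is m ≡ 1 (mod 5); write m = 5u+1.
Then (5u+1)^5 - (5u+1) - 10 = 3125u^5 + 3125u^4 + 1250u^3 + 250u^2 + 20u - 10 = 5(625u^5 + 625u^4 + 250u^3 + 50u^2 + 4u - 2).

5(625u^5 + 625u^4 + 250u^3 + 50u^2 + 4u - 2)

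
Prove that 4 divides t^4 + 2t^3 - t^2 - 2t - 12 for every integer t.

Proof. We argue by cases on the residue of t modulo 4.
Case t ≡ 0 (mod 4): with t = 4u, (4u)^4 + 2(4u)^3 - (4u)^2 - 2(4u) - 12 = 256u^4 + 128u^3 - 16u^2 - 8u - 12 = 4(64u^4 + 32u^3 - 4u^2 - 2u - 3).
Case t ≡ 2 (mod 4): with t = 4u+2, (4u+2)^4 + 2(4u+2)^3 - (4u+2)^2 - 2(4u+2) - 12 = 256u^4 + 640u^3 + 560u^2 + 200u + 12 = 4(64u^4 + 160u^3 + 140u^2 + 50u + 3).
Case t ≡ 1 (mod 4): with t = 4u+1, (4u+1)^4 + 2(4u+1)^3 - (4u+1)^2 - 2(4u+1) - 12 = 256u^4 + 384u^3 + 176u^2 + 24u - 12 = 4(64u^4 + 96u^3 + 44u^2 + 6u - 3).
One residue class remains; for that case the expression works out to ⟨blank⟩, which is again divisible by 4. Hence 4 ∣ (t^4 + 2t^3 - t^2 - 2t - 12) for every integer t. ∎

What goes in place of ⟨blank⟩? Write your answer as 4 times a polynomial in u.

The residues treated are {0, 2, 1}, so the missing case is t ≡ 3 (mod 4); write t = 4u+3.
Then (4u+3)^4 + 2(4u+3)^3 - (4u+3)^2 - 2(4u+3) - 12 = 256u^4 + 896u^3 + 1136u^2 + 616u + 108 = 4(64u^4 + 224u^3 + 284u^2 + 154u + 27).

4(64u^4 + 224u^3 + 284u^2 + 154u + 27)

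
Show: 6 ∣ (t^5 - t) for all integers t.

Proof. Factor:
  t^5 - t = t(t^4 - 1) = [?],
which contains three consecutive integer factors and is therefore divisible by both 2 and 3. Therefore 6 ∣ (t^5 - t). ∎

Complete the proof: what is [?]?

(t - 1)t(t + 1)(t^2 + 1)

t^4 - 1 = (t^2 - 1)(t^2 + 1), and t^2 - 1 = (t-1)(t+1).
So t(t^4 - 1) = (t - 1)t(t + 1)(t^2 + 1).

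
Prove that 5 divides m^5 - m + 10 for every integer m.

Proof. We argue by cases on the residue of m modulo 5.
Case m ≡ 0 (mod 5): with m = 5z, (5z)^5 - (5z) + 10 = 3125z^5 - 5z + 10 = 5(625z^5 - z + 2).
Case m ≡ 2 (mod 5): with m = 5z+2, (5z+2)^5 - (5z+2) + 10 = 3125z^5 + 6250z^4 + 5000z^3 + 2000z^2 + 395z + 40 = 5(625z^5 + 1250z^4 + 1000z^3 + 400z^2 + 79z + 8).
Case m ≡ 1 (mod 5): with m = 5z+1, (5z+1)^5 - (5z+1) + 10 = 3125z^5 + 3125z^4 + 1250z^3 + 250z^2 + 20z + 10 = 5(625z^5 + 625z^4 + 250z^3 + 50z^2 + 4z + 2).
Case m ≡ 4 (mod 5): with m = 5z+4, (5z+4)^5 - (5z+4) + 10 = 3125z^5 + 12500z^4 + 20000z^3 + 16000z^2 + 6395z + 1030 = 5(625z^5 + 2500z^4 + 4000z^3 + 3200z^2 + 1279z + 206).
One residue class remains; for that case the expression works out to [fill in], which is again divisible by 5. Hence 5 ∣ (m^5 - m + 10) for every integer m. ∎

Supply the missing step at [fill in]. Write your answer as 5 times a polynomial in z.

Only m ≡ 3 (mod 5) is unaccounted for. Put m = 5z+3:
(5z+3)^5 - (5z+3) + 10 expands to 3125z^5 + 9375z^4 + 11250z^3 + 6750z^2 + 2020z + 250,
and factoring out 5 leaves 5(625z^5 + 1875z^4 + 2250z^3 + 1350z^2 + 404z + 50).

5(625z^5 + 1875z^4 + 2250z^3 + 1350z^2 + 404z + 50)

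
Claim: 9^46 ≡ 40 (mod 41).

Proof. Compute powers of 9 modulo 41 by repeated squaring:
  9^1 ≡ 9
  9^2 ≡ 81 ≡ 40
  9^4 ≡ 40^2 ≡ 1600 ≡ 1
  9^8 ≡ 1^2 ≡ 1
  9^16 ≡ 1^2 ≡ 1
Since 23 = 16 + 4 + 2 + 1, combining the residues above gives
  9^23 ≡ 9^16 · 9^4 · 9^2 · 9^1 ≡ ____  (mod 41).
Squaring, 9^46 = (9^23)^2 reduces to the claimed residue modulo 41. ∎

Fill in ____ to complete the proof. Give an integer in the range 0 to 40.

32

9^16 · 9^4 · 9^2 · 9^1 ≡ 1 · 1 · 40 · 9 = 360.
360 mod 41 = 32, so 9^23 ≡ 32 (mod 41).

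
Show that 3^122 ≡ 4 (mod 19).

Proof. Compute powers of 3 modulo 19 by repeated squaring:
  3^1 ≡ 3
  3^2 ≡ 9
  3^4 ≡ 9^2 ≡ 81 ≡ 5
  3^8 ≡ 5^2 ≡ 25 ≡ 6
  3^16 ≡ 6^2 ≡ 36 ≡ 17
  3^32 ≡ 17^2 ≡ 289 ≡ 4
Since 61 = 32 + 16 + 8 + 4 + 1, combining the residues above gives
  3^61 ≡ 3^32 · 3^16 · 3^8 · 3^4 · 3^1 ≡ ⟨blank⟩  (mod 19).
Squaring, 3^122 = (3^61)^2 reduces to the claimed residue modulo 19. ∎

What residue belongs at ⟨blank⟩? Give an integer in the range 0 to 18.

3^32 · 3^16 · 3^8 · 3^4 · 3^1 ≡ 4 · 17 · 6 · 5 · 3 = 6120.
6120 mod 19 = 2, so 3^61 ≡ 2 (mod 19).

2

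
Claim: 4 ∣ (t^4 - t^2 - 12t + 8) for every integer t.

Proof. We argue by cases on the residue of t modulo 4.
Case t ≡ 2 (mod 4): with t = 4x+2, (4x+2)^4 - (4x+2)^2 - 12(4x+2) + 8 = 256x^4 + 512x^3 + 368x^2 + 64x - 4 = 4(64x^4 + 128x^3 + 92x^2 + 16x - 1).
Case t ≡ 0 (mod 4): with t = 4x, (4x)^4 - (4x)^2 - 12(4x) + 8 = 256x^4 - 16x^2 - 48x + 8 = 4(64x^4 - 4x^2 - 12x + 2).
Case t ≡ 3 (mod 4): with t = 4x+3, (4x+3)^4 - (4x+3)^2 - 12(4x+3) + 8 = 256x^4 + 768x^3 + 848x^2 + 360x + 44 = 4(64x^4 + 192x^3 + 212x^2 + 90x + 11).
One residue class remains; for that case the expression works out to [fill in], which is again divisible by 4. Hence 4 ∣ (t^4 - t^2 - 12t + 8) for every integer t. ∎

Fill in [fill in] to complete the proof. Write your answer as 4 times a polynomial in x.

4(64x^4 + 64x^3 + 20x^2 - 10x - 1)

Only t ≡ 1 (mod 4) is unaccounted for. Put t = 4x+1:
(4x+1)^4 - (4x+1)^2 - 12(4x+1) + 8 expands to 256x^4 + 256x^3 + 80x^2 - 40x - 4,
and factoring out 4 leaves 4(64x^4 + 64x^3 + 20x^2 - 10x - 1).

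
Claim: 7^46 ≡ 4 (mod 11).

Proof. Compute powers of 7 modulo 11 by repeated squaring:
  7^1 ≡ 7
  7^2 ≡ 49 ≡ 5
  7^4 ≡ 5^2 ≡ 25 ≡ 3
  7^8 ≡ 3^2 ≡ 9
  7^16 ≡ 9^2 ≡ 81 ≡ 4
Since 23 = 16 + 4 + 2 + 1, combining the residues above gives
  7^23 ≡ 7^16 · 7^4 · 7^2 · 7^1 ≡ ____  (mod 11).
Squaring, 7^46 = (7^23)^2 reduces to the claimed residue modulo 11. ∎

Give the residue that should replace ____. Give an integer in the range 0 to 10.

2

7^16 · 7^4 · 7^2 · 7^1 ≡ 4 · 3 · 5 · 7 = 420.
420 mod 11 = 2, so 7^23 ≡ 2 (mod 11).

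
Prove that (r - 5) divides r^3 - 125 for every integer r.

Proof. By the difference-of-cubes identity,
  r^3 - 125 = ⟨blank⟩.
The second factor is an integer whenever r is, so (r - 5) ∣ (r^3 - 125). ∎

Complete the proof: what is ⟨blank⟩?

(r - 5)(r^2 + 5r + 25)

Polynomial division of r^3 - 125 by r - 5 leaves remainder 0 and quotient r^2 + 5r + 25.
Hence r^3 - 125 = (r - 5)(r^2 + 5r + 25).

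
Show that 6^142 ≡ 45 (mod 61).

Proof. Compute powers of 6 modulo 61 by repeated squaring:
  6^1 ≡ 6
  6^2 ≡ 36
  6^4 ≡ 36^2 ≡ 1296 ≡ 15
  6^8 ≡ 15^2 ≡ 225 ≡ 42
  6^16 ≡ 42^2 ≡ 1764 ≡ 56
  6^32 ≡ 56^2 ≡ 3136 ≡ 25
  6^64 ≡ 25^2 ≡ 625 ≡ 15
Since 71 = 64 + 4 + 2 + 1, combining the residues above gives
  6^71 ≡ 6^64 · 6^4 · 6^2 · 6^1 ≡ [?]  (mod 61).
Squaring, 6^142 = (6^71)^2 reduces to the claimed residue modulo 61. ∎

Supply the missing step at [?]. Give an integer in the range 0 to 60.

6^64 · 6^4 · 6^2 · 6^1 ≡ 15 · 15 · 36 · 6 = 48600.
48600 mod 61 = 44, so 6^71 ≡ 44 (mod 61).

44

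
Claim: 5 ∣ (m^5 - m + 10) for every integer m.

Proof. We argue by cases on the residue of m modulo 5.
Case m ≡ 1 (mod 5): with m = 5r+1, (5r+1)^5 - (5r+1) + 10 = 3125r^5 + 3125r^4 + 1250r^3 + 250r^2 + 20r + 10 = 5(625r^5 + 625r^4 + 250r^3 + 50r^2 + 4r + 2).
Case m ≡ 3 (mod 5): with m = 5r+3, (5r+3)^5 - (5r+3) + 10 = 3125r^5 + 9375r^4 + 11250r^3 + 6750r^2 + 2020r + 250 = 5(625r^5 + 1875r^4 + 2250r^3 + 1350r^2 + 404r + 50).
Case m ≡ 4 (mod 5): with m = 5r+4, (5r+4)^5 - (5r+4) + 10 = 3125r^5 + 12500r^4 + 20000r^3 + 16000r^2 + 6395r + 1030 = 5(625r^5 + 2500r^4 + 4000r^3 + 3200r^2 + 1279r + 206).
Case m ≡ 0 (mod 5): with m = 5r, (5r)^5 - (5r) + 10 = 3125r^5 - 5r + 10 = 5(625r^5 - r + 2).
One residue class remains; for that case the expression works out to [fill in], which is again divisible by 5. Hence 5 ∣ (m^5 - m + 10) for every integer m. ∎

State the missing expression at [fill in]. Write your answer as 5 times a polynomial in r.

5(625r^5 + 1250r^4 + 1000r^3 + 400r^2 + 79r + 8)

The residues treated are {1, 3, 4, 0}, so the missing case is m ≡ 2 (mod 5); write m = 5r+2.
Then (5r+2)^5 - (5r+2) + 10 = 3125r^5 + 6250r^4 + 5000r^3 + 2000r^2 + 395r + 40 = 5(625r^5 + 1250r^4 + 1000r^3 + 400r^2 + 79r + 8).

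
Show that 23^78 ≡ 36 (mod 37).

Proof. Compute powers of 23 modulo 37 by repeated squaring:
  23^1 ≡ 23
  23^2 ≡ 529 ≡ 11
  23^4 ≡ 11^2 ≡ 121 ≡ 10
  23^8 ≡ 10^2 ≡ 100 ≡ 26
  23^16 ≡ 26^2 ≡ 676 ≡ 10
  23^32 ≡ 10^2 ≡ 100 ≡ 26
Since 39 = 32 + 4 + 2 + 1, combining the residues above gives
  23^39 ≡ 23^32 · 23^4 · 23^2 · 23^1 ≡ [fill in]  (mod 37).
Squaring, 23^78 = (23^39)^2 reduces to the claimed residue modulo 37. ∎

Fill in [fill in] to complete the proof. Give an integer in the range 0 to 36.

Multiply the listed residues: 26 · 10 · 11 · 23 = 260 → 2860 → 65780.
Reducing modulo 37: 65780 = 1777·37 + 31, so 23^39 ≡ 31.

31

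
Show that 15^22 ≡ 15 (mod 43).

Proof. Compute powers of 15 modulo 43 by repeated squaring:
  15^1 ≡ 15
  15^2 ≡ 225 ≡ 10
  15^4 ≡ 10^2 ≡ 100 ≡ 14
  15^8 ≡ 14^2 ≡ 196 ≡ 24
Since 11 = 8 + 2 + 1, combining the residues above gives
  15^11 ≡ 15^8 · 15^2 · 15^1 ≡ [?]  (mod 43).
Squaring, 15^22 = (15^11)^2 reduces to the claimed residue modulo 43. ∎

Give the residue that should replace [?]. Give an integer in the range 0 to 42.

15^8 · 15^2 · 15^1 ≡ 24 · 10 · 15 = 3600.
3600 mod 43 = 31, so 15^11 ≡ 31 (mod 43).

31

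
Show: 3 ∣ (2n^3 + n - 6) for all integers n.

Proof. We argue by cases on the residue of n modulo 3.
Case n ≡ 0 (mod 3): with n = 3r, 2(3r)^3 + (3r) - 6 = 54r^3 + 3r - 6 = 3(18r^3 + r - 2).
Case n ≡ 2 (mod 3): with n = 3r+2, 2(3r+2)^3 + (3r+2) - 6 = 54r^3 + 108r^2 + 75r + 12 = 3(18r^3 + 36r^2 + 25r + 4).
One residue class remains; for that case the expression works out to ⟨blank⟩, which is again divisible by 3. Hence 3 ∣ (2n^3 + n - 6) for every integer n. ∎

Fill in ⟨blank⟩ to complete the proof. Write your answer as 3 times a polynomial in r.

3(18r^3 + 18r^2 + 7r - 1)

The residues treated are {0, 2}, so the missing case is n ≡ 1 (mod 3); write n = 3r+1.
Then 2(3r+1)^3 + (3r+1) - 6 = 54r^3 + 54r^2 + 21r - 3 = 3(18r^3 + 18r^2 + 7r - 1).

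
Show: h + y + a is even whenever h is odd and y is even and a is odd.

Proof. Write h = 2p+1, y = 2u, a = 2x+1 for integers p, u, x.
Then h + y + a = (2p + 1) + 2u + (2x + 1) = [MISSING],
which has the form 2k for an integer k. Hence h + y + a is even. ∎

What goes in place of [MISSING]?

(2p + 1) + 2u + (2x + 1) = 2p + 2u + 2x + 2
= 2(p + u + x + 1).
Since p + u + x + 1 is an integer, the sum is of the form 2k for an integer k.

2(p + u + x + 1)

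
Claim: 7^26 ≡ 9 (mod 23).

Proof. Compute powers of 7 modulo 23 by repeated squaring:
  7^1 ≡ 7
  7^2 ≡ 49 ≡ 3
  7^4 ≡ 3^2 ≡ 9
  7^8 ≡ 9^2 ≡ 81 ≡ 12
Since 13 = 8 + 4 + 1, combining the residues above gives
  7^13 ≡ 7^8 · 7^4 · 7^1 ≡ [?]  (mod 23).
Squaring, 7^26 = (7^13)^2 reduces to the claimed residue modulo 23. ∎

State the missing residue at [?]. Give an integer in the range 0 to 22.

Multiply the listed residues: 12 · 9 · 7 = 108 → 756.
Reducing modulo 23: 756 = 32·23 + 20, so 7^13 ≡ 20.

20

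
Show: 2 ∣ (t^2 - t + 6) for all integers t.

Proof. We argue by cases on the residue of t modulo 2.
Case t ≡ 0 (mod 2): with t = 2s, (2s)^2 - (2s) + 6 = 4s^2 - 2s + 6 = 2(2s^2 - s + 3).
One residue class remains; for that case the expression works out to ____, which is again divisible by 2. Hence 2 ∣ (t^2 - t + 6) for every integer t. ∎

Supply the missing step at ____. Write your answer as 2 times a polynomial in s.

Only t ≡ 1 (mod 2) is unaccounted for. Put t = 2s+1:
(2s+1)^2 - (2s+1) + 6 expands to 4s^2 + 2s + 6,
and factoring out 2 leaves 2(2s^2 + s + 3).

2(2s^2 + s + 3)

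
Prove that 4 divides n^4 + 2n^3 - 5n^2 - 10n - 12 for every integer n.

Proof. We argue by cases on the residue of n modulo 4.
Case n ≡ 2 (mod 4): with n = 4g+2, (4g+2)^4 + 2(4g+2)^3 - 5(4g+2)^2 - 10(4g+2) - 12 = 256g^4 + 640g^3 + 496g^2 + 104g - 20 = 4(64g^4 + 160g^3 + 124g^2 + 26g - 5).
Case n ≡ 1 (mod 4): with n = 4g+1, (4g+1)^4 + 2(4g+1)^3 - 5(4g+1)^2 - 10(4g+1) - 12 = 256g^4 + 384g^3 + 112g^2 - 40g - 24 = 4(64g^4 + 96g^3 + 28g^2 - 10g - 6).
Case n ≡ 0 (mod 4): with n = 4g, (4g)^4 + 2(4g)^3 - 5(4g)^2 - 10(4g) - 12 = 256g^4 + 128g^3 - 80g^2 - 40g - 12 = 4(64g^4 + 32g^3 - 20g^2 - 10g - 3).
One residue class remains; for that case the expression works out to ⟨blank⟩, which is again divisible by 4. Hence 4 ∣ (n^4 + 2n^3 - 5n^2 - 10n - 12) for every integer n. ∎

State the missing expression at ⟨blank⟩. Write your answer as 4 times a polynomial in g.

4(64g^4 + 224g^3 + 268g^2 + 122g + 12)

Only n ≡ 3 (mod 4) is unaccounted for. Put n = 4g+3:
(4g+3)^4 + 2(4g+3)^3 - 5(4g+3)^2 - 10(4g+3) - 12 expands to 256g^4 + 896g^3 + 1072g^2 + 488g + 48,
and factoring out 4 leaves 4(64g^4 + 224g^3 + 268g^2 + 122g + 12).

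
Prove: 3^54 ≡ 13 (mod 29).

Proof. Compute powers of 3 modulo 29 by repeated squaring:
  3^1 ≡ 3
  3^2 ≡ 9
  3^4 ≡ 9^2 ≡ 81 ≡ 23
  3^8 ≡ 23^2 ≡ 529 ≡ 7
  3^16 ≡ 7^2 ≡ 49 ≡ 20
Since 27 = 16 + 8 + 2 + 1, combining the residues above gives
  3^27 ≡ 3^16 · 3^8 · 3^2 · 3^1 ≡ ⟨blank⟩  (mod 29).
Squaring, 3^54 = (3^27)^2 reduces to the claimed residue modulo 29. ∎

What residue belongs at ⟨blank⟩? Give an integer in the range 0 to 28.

3^16 · 3^8 · 3^2 · 3^1 ≡ 20 · 7 · 9 · 3 = 3780.
3780 mod 29 = 10, so 3^27 ≡ 10 (mod 29).

10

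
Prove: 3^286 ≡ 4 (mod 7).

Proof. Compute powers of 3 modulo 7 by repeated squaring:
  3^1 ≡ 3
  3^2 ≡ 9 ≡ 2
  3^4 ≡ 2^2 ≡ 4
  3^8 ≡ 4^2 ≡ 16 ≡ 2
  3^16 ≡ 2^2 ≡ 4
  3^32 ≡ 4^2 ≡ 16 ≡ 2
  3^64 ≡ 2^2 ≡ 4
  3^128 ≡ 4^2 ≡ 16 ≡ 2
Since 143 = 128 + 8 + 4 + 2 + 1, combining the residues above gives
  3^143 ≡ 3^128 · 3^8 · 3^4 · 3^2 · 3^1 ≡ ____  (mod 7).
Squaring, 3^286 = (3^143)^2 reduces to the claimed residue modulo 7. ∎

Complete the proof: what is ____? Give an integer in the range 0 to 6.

3^128 · 3^8 · 3^4 · 3^2 · 3^1 ≡ 2 · 2 · 4 · 2 · 3 = 96.
96 mod 7 = 5, so 3^143 ≡ 5 (mod 7).

5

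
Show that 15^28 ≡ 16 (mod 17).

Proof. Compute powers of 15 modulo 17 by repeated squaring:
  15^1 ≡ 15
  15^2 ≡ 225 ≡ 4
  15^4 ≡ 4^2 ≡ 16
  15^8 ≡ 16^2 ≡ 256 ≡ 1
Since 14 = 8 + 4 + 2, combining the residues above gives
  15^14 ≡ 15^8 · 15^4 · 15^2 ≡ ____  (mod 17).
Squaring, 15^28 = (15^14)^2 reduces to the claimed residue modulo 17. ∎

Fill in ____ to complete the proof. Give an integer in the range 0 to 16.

13

Multiply the listed residues: 1 · 16 · 4 = 16 → 64.
Reducing modulo 17: 64 = 3·17 + 13, so 15^14 ≡ 13.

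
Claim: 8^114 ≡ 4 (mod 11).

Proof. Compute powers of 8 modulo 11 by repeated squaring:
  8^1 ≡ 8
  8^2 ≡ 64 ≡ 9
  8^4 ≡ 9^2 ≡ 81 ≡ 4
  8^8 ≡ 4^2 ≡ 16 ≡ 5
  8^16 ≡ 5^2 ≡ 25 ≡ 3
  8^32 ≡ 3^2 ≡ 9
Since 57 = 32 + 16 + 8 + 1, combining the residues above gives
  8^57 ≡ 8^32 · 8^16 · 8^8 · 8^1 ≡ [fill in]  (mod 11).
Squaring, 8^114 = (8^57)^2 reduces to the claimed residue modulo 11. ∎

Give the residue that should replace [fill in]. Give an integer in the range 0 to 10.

2

8^32 · 8^16 · 8^8 · 8^1 ≡ 9 · 3 · 5 · 8 = 1080.
1080 mod 11 = 2, so 8^57 ≡ 2 (mod 11).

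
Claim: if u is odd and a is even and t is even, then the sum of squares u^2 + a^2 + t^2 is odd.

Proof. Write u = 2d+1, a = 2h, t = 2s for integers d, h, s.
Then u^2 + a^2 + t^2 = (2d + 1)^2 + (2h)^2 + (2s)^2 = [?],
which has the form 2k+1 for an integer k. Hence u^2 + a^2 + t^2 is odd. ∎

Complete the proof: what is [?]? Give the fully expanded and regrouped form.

(2d + 1)^2 + (2h)^2 + (2s)^2 = 4d^2 + 4d + 4h^2 + 4s^2 + 1
= 2(2d^2 + 2d + 2h^2 + 2s^2) + 1.
Since 2d^2 + 2d + 2h^2 + 2s^2 is an integer, the sum of squares is of the form 2k+1 for an integer k.

2(2d^2 + 2d + 2h^2 + 2s^2) + 1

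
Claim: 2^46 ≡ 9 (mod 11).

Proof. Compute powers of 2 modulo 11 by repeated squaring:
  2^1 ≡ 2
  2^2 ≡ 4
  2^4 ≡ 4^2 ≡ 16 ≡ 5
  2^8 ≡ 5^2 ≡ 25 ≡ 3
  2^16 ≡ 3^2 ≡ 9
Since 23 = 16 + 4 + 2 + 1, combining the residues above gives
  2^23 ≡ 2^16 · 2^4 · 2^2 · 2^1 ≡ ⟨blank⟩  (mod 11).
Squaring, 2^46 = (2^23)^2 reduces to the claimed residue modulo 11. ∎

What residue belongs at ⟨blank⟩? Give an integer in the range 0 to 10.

8

Multiply the listed residues: 9 · 5 · 4 · 2 = 45 → 180 → 360.
Reducing modulo 11: 360 = 32·11 + 8, so 2^23 ≡ 8.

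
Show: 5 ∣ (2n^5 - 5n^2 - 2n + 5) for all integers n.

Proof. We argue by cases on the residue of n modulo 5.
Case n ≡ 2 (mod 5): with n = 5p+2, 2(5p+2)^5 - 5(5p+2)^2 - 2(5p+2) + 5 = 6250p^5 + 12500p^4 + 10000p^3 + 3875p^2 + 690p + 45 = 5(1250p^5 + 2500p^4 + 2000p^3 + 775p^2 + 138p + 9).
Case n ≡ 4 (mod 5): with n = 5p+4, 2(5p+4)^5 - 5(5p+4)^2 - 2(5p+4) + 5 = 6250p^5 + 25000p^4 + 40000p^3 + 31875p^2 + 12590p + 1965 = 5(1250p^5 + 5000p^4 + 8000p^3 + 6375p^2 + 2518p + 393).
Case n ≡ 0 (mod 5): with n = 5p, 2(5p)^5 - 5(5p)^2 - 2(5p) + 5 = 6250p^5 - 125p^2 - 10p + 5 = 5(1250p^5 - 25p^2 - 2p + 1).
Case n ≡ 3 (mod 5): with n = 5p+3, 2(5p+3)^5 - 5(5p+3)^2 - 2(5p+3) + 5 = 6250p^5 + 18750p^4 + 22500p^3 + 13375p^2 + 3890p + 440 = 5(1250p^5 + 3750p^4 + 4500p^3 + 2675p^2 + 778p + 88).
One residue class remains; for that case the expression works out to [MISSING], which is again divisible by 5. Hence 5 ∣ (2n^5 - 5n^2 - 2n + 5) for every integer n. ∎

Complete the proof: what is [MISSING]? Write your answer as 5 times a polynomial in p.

5(1250p^5 + 1250p^4 + 500p^3 + 75p^2 - 2p)

Only n ≡ 1 (mod 5) is unaccounted for. Put n = 5p+1:
2(5p+1)^5 - 5(5p+1)^2 - 2(5p+1) + 5 expands to 6250p^5 + 6250p^4 + 2500p^3 + 375p^2 - 10p,
and factoring out 5 leaves 5(1250p^5 + 1250p^4 + 500p^3 + 75p^2 - 2p).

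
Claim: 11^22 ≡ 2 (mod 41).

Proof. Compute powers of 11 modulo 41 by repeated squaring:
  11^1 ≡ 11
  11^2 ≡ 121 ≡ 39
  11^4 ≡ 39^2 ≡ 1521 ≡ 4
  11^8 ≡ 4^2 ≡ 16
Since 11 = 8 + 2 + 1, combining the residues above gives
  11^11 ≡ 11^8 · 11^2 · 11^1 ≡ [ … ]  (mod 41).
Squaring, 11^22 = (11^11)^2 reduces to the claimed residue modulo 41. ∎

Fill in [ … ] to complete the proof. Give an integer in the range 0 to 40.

11^8 · 11^2 · 11^1 ≡ 16 · 39 · 11 = 6864.
6864 mod 41 = 17, so 11^11 ≡ 17 (mod 41).

17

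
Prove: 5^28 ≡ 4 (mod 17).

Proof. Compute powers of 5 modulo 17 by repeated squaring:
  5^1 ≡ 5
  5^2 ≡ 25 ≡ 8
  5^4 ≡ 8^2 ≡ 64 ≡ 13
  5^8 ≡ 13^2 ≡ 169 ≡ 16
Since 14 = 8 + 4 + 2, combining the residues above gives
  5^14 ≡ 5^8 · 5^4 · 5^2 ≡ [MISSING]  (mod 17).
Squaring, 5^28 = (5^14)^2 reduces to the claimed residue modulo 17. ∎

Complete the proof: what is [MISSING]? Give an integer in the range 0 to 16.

5^8 · 5^4 · 5^2 ≡ 16 · 13 · 8 = 1664.
1664 mod 17 = 15, so 5^14 ≡ 15 (mod 17).

15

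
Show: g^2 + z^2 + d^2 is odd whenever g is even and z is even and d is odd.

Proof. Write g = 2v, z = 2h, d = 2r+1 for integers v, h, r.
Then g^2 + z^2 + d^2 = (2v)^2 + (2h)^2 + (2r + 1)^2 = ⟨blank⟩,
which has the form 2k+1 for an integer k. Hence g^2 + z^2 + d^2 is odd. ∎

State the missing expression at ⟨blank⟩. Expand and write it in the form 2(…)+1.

2(2h^2 + 2r^2 + 2r + 2v^2) + 1

Expanding: (2v)^2 + (2h)^2 + (2r + 1)^2 = 4h^2 + 4r^2 + 4r + 4v^2 + 1.
Every term except the constant is even, so this is 2(2h^2 + 2r^2 + 2r + 2v^2) + 1,
and 2h^2 + 2r^2 + 2r + 2v^2 ∈ ℤ gives the required form.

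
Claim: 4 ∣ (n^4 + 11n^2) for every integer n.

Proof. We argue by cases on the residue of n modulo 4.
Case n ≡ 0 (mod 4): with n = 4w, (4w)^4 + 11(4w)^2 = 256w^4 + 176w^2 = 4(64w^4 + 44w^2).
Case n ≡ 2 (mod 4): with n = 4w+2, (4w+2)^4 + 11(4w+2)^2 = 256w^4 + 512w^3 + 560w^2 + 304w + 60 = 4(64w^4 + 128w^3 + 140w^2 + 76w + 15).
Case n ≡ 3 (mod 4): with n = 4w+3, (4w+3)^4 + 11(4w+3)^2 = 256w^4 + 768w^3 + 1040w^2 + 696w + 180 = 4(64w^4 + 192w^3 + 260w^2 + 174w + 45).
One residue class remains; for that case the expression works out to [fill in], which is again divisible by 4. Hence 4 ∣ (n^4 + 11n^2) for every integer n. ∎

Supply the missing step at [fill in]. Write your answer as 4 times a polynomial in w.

The residues treated are {0, 2, 3}, so the missing case is n ≡ 1 (mod 4); write n = 4w+1.
Then (4w+1)^4 + 11(4w+1)^2 = 256w^4 + 256w^3 + 272w^2 + 104w + 12 = 4(64w^4 + 64w^3 + 68w^2 + 26w + 3).

4(64w^4 + 64w^3 + 68w^2 + 26w + 3)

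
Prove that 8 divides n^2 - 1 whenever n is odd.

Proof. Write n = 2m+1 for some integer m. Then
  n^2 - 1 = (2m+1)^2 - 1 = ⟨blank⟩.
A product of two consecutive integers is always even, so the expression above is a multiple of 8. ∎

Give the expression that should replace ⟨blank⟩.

4m(m + 1)

(2m+1)^2 - 1 = 4m^2 + 4m + 1 - 1 = 4m^2 + 4m = 4m(m+1).
Since m and m+1 are consecutive, m(m+1) is even, and 4·(even) is a multiple of 8.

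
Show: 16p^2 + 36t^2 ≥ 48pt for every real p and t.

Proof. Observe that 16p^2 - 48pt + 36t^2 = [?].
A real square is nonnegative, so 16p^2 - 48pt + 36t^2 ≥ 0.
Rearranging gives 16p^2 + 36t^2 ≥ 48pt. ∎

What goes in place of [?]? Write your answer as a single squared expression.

The leading and trailing coefficients are 4^2 and 6^2, and 48 = 2·4·6, so the trinomial is (4p - 6t)^2.
Hence 16p^2 - 48pt + 36t^2 ≥ 0.

(4p - 6t)^2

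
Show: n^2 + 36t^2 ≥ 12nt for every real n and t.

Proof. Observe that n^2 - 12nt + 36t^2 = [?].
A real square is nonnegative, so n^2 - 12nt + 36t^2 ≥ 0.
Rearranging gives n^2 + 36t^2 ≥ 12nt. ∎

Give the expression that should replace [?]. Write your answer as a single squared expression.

(n - 6t)^2

n^2 - 12nt + 36t^2 is a perfect-square trinomial: the outer terms are (n)^2 and (6t)^2, and the cross term is -2·n·6t.
So n^2 - 12nt + 36t^2 = (n - 6t)^2 ≥ 0.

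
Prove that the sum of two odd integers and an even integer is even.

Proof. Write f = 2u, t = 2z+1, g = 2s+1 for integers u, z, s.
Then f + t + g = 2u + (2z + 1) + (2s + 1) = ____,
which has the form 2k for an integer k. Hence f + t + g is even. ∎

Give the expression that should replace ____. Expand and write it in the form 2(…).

2(s + u + z + 1)

Expanding: 2u + (2z + 1) + (2s + 1) = 2s + 2u + 2z + 2.
Every term is even; pulling out the factor of 2 gives 2(s + u + z + 1).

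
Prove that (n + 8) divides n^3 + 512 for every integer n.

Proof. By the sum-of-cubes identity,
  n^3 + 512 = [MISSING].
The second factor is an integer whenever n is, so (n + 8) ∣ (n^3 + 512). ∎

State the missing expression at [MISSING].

a^3 + b^3 = (a + b)(a^2 - ab + b^2). With a = n, b = 8:
n^3 + 512 = (n + 8)(n^2 - 8n + 64).

(n + 8)(n^2 - 8n + 64)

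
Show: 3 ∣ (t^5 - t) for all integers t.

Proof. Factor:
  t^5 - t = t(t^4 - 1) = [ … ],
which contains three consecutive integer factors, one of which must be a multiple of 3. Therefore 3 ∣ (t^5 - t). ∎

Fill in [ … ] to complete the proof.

t^4 - 1 = (t^2 - 1)(t^2 + 1), and t^2 - 1 = (t-1)(t+1).
So t(t^4 - 1) = (t - 1)t(t + 1)(t^2 + 1).

(t - 1)t(t + 1)(t^2 + 1)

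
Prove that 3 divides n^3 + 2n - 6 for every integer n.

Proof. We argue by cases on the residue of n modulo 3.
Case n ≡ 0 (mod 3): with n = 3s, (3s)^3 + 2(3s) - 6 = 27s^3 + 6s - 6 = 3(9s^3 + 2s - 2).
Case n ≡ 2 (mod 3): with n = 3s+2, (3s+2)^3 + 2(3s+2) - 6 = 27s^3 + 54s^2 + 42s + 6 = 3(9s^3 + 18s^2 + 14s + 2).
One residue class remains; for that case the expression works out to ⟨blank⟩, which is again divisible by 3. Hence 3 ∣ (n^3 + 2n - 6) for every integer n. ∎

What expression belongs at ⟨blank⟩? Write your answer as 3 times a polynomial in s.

The residues treated are {0, 2}, so the missing case is n ≡ 1 (mod 3); write n = 3s+1.
Then (3s+1)^3 + 2(3s+1) - 6 = 27s^3 + 27s^2 + 15s - 3 = 3(9s^3 + 9s^2 + 5s - 1).

3(9s^3 + 9s^2 + 5s - 1)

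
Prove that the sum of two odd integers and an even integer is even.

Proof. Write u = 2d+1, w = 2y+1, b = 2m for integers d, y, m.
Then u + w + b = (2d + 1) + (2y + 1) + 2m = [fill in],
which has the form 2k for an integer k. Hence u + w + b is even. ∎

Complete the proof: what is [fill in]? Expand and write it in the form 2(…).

2(d + m + y + 1)

(2d + 1) + (2y + 1) + 2m = 2d + 2m + 2y + 2
= 2(d + m + y + 1).
Since d + m + y + 1 is an integer, the sum is of the form 2k for an integer k.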